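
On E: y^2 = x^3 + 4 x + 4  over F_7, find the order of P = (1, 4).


Compute successive multiples of P until we hit O:
  1P = (1, 4)
  2P = (5, 3)
  3P = (5, 4)
  4P = (1, 3)
  5P = O

ord(P) = 5


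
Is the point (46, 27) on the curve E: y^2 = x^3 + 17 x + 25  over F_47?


Check whether y^2 = x^3 + 17 x + 25 (mod 47) for (x, y) = (46, 27).
LHS: y^2 = 27^2 mod 47 = 24
RHS: x^3 + 17 x + 25 = 46^3 + 17*46 + 25 mod 47 = 7
LHS != RHS

No, not on the curve


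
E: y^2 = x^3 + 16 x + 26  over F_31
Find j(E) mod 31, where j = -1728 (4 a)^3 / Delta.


Delta = -16(4 a^3 + 27 b^2) mod 31 = 11
-1728 * (4 a)^3 = -1728 * (4*16)^3 mod 31 = 2
j = 2 * 11^(-1) mod 31 = 3

j = 3 (mod 31)


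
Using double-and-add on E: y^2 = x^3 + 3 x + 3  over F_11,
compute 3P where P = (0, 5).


k = 3 = 11_2 (binary, LSB first: 11)
Double-and-add from P = (0, 5):
  bit 0 = 1: acc = O + (0, 5) = (0, 5)
  bit 1 = 1: acc = (0, 5) + (9, 0) = (0, 6)

3P = (0, 6)


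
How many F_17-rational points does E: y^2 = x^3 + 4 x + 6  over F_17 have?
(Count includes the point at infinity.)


For each x in F_17, count y with y^2 = x^3 + 4 x + 6 mod 17:
  x = 4: RHS = 1, y in [1, 16]  -> 2 point(s)
  x = 5: RHS = 15, y in [7, 10]  -> 2 point(s)
  x = 6: RHS = 8, y in [5, 12]  -> 2 point(s)
  x = 10: RHS = 9, y in [3, 14]  -> 2 point(s)
  x = 11: RHS = 4, y in [2, 15]  -> 2 point(s)
  x = 14: RHS = 1, y in [1, 16]  -> 2 point(s)
  x = 16: RHS = 1, y in [1, 16]  -> 2 point(s)
Affine points: 14. Add the point at infinity: total = 15.

#E(F_17) = 15


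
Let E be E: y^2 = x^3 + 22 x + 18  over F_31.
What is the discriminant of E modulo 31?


4 a^3 + 27 b^2 = 4*22^3 + 27*18^2 = 42592 + 8748 = 51340
Delta = -16 * (51340) = -821440
Delta mod 31 = 29

Delta = 29 (mod 31)


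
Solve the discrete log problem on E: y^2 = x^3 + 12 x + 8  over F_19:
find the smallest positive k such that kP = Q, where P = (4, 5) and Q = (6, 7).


Enumerate multiples of P until we hit Q = (6, 7):
  1P = (4, 5)
  2P = (9, 3)
  3P = (13, 10)
  4P = (7, 6)
  5P = (6, 7)
Match found at i = 5.

k = 5


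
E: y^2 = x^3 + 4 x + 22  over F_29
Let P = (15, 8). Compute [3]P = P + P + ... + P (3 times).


k = 3 = 11_2 (binary, LSB first: 11)
Double-and-add from P = (15, 8):
  bit 0 = 1: acc = O + (15, 8) = (15, 8)
  bit 1 = 1: acc = (15, 8) + (5, 14) = (14, 3)

3P = (14, 3)


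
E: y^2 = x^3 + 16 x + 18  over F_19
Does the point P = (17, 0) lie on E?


Check whether y^2 = x^3 + 16 x + 18 (mod 19) for (x, y) = (17, 0).
LHS: y^2 = 0^2 mod 19 = 0
RHS: x^3 + 16 x + 18 = 17^3 + 16*17 + 18 mod 19 = 16
LHS != RHS

No, not on the curve


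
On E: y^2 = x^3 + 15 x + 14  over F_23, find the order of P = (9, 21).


Compute successive multiples of P until we hit O:
  1P = (9, 21)
  2P = (8, 18)
  3P = (15, 7)
  4P = (7, 5)
  5P = (2, 12)
  6P = (16, 16)
  7P = (14, 22)
  8P = (12, 6)
  ... (continuing to 18P)
  18P = O

ord(P) = 18


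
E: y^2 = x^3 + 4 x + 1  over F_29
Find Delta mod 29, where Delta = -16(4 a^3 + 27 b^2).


4 a^3 + 27 b^2 = 4*4^3 + 27*1^2 = 256 + 27 = 283
Delta = -16 * (283) = -4528
Delta mod 29 = 25

Delta = 25 (mod 29)


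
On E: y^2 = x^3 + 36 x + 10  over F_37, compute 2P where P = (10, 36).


Doubling: s = (3 x1^2 + a) / (2 y1)
s = (3*10^2 + 36) / (2*36) mod 37 = 17
x3 = s^2 - 2 x1 mod 37 = 17^2 - 2*10 = 10
y3 = s (x1 - x3) - y1 mod 37 = 17 * (10 - 10) - 36 = 1

2P = (10, 1)


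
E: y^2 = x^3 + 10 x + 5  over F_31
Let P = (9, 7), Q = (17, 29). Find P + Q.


P != Q, so use the chord formula.
s = (y2 - y1) / (x2 - x1) = (22) / (8) mod 31 = 26
x3 = s^2 - x1 - x2 mod 31 = 26^2 - 9 - 17 = 30
y3 = s (x1 - x3) - y1 mod 31 = 26 * (9 - 30) - 7 = 5

P + Q = (30, 5)


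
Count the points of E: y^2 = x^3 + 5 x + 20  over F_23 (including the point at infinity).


For each x in F_23, count y with y^2 = x^3 + 5 x + 20 mod 23:
  x = 1: RHS = 3, y in [7, 16]  -> 2 point(s)
  x = 3: RHS = 16, y in [4, 19]  -> 2 point(s)
  x = 4: RHS = 12, y in [9, 14]  -> 2 point(s)
  x = 5: RHS = 9, y in [3, 20]  -> 2 point(s)
  x = 6: RHS = 13, y in [6, 17]  -> 2 point(s)
  x = 9: RHS = 12, y in [9, 14]  -> 2 point(s)
  x = 10: RHS = 12, y in [9, 14]  -> 2 point(s)
  x = 11: RHS = 3, y in [7, 16]  -> 2 point(s)
  x = 17: RHS = 4, y in [2, 21]  -> 2 point(s)
  x = 18: RHS = 8, y in [10, 13]  -> 2 point(s)
  x = 20: RHS = 1, y in [1, 22]  -> 2 point(s)
  x = 21: RHS = 2, y in [5, 18]  -> 2 point(s)
Affine points: 24. Add the point at infinity: total = 25.

#E(F_23) = 25


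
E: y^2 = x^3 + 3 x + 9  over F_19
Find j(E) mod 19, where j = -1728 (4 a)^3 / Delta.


Delta = -16(4 a^3 + 27 b^2) mod 19 = 7
-1728 * (4 a)^3 = -1728 * (4*3)^3 mod 19 = 18
j = 18 * 7^(-1) mod 19 = 8

j = 8 (mod 19)


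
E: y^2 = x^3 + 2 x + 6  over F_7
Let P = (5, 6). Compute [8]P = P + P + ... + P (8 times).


k = 8 = 1000_2 (binary, LSB first: 0001)
Double-and-add from P = (5, 6):
  bit 0 = 0: acc unchanged = O
  bit 1 = 0: acc unchanged = O
  bit 2 = 0: acc unchanged = O
  bit 3 = 1: acc = O + (2, 5) = (2, 5)

8P = (2, 5)


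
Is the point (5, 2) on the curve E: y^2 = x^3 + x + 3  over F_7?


Check whether y^2 = x^3 + 1 x + 3 (mod 7) for (x, y) = (5, 2).
LHS: y^2 = 2^2 mod 7 = 4
RHS: x^3 + 1 x + 3 = 5^3 + 1*5 + 3 mod 7 = 0
LHS != RHS

No, not on the curve


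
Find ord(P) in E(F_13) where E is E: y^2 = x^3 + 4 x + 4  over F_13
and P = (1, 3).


Compute successive multiples of P until we hit O:
  1P = (1, 3)
  2P = (12, 8)
  3P = (3, 2)
  4P = (6, 6)
  5P = (10, 2)
  6P = (11, 1)
  7P = (0, 2)
  8P = (0, 11)
  ... (continuing to 15P)
  15P = O

ord(P) = 15


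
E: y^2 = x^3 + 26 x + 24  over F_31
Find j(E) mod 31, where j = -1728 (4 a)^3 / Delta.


Delta = -16(4 a^3 + 27 b^2) mod 31 = 7
-1728 * (4 a)^3 = -1728 * (4*26)^3 mod 31 = 15
j = 15 * 7^(-1) mod 31 = 11

j = 11 (mod 31)


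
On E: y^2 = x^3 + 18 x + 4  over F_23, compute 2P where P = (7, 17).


Doubling: s = (3 x1^2 + a) / (2 y1)
s = (3*7^2 + 18) / (2*17) mod 23 = 15
x3 = s^2 - 2 x1 mod 23 = 15^2 - 2*7 = 4
y3 = s (x1 - x3) - y1 mod 23 = 15 * (7 - 4) - 17 = 5

2P = (4, 5)


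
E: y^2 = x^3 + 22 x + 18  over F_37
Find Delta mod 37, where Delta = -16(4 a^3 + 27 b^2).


4 a^3 + 27 b^2 = 4*22^3 + 27*18^2 = 42592 + 8748 = 51340
Delta = -16 * (51340) = -821440
Delta mod 37 = 34

Delta = 34 (mod 37)


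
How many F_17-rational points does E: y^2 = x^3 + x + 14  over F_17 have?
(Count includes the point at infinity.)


For each x in F_17, count y with y^2 = x^3 + 1 x + 14 mod 17:
  x = 1: RHS = 16, y in [4, 13]  -> 2 point(s)
  x = 5: RHS = 8, y in [5, 12]  -> 2 point(s)
  x = 6: RHS = 15, y in [7, 10]  -> 2 point(s)
  x = 9: RHS = 4, y in [2, 15]  -> 2 point(s)
  x = 10: RHS = 4, y in [2, 15]  -> 2 point(s)
  x = 11: RHS = 13, y in [8, 9]  -> 2 point(s)
  x = 14: RHS = 1, y in [1, 16]  -> 2 point(s)
  x = 15: RHS = 4, y in [2, 15]  -> 2 point(s)
Affine points: 16. Add the point at infinity: total = 17.

#E(F_17) = 17


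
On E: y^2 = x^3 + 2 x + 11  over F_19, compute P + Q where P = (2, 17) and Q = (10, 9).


P != Q, so use the chord formula.
s = (y2 - y1) / (x2 - x1) = (11) / (8) mod 19 = 18
x3 = s^2 - x1 - x2 mod 19 = 18^2 - 2 - 10 = 8
y3 = s (x1 - x3) - y1 mod 19 = 18 * (2 - 8) - 17 = 8

P + Q = (8, 8)


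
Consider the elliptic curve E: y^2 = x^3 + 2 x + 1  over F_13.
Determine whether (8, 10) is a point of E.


Check whether y^2 = x^3 + 2 x + 1 (mod 13) for (x, y) = (8, 10).
LHS: y^2 = 10^2 mod 13 = 9
RHS: x^3 + 2 x + 1 = 8^3 + 2*8 + 1 mod 13 = 9
LHS = RHS

Yes, on the curve


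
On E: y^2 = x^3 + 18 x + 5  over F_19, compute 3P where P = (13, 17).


k = 3 = 11_2 (binary, LSB first: 11)
Double-and-add from P = (13, 17):
  bit 0 = 1: acc = O + (13, 17) = (13, 17)
  bit 1 = 1: acc = (13, 17) + (2, 7) = (2, 12)

3P = (2, 12)


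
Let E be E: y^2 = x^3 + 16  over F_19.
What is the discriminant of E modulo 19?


4 a^3 + 27 b^2 = 4*0^3 + 27*16^2 = 0 + 6912 = 6912
Delta = -16 * (6912) = -110592
Delta mod 19 = 7

Delta = 7 (mod 19)


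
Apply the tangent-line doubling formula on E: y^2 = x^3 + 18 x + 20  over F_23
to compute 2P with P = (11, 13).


Doubling: s = (3 x1^2 + a) / (2 y1)
s = (3*11^2 + 18) / (2*13) mod 23 = 12
x3 = s^2 - 2 x1 mod 23 = 12^2 - 2*11 = 7
y3 = s (x1 - x3) - y1 mod 23 = 12 * (11 - 7) - 13 = 12

2P = (7, 12)


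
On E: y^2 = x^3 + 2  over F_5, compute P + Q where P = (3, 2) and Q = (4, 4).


P != Q, so use the chord formula.
s = (y2 - y1) / (x2 - x1) = (2) / (1) mod 5 = 2
x3 = s^2 - x1 - x2 mod 5 = 2^2 - 3 - 4 = 2
y3 = s (x1 - x3) - y1 mod 5 = 2 * (3 - 2) - 2 = 0

P + Q = (2, 0)


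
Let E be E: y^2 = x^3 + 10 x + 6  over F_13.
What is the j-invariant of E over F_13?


Delta = -16(4 a^3 + 27 b^2) mod 13 = 8
-1728 * (4 a)^3 = -1728 * (4*10)^3 mod 13 = 1
j = 1 * 8^(-1) mod 13 = 5

j = 5 (mod 13)


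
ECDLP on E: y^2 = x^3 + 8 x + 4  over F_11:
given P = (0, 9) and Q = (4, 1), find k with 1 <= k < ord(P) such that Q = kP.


Enumerate multiples of P until we hit Q = (4, 1):
  1P = (0, 9)
  2P = (4, 10)
  3P = (5, 9)
  4P = (6, 2)
  5P = (3, 0)
  6P = (6, 9)
  7P = (5, 2)
  8P = (4, 1)
Match found at i = 8.

k = 8


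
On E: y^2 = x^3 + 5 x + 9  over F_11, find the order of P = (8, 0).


Compute successive multiples of P until we hit O:
  1P = (8, 0)
  2P = O

ord(P) = 2


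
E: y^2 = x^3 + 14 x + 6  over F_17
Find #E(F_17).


For each x in F_17, count y with y^2 = x^3 + 14 x + 6 mod 17:
  x = 1: RHS = 4, y in [2, 15]  -> 2 point(s)
  x = 2: RHS = 8, y in [5, 12]  -> 2 point(s)
  x = 6: RHS = 0, y in [0]  -> 1 point(s)
  x = 8: RHS = 1, y in [1, 16]  -> 2 point(s)
  x = 12: RHS = 15, y in [7, 10]  -> 2 point(s)
  x = 15: RHS = 4, y in [2, 15]  -> 2 point(s)
  x = 16: RHS = 8, y in [5, 12]  -> 2 point(s)
Affine points: 13. Add the point at infinity: total = 14.

#E(F_17) = 14


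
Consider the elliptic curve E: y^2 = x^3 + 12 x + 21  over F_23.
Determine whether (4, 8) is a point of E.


Check whether y^2 = x^3 + 12 x + 21 (mod 23) for (x, y) = (4, 8).
LHS: y^2 = 8^2 mod 23 = 18
RHS: x^3 + 12 x + 21 = 4^3 + 12*4 + 21 mod 23 = 18
LHS = RHS

Yes, on the curve


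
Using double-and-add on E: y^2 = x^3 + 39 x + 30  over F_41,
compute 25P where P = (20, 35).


k = 25 = 11001_2 (binary, LSB first: 10011)
Double-and-add from P = (20, 35):
  bit 0 = 1: acc = O + (20, 35) = (20, 35)
  bit 1 = 0: acc unchanged = (20, 35)
  bit 2 = 0: acc unchanged = (20, 35)
  bit 3 = 1: acc = (20, 35) + (25, 36) = (19, 39)
  bit 4 = 1: acc = (19, 39) + (30, 19) = (38, 3)

25P = (38, 3)


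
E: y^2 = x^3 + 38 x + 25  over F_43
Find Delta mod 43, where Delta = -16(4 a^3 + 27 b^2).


4 a^3 + 27 b^2 = 4*38^3 + 27*25^2 = 219488 + 16875 = 236363
Delta = -16 * (236363) = -3781808
Delta mod 43 = 42

Delta = 42 (mod 43)


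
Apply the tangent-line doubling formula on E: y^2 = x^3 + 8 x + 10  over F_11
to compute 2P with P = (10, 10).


Doubling: s = (3 x1^2 + a) / (2 y1)
s = (3*10^2 + 8) / (2*10) mod 11 = 0
x3 = s^2 - 2 x1 mod 11 = 0^2 - 2*10 = 2
y3 = s (x1 - x3) - y1 mod 11 = 0 * (10 - 2) - 10 = 1

2P = (2, 1)


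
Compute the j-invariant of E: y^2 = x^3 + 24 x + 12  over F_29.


Delta = -16(4 a^3 + 27 b^2) mod 29 = 22
-1728 * (4 a)^3 = -1728 * (4*24)^3 mod 29 = 19
j = 19 * 22^(-1) mod 29 = 18

j = 18 (mod 29)


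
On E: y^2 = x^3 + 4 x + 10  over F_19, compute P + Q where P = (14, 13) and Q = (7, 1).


P != Q, so use the chord formula.
s = (y2 - y1) / (x2 - x1) = (7) / (12) mod 19 = 18
x3 = s^2 - x1 - x2 mod 19 = 18^2 - 14 - 7 = 18
y3 = s (x1 - x3) - y1 mod 19 = 18 * (14 - 18) - 13 = 10

P + Q = (18, 10)


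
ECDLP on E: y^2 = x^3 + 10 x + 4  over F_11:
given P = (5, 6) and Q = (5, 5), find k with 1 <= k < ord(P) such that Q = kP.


Enumerate multiples of P until we hit Q = (5, 5):
  1P = (5, 6)
  2P = (10, 9)
  3P = (10, 2)
  4P = (5, 5)
Match found at i = 4.

k = 4


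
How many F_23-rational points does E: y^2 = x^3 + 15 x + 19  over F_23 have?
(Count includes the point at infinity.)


For each x in F_23, count y with y^2 = x^3 + 15 x + 19 mod 23:
  x = 1: RHS = 12, y in [9, 14]  -> 2 point(s)
  x = 5: RHS = 12, y in [9, 14]  -> 2 point(s)
  x = 6: RHS = 3, y in [7, 16]  -> 2 point(s)
  x = 9: RHS = 9, y in [3, 20]  -> 2 point(s)
  x = 12: RHS = 18, y in [8, 15]  -> 2 point(s)
  x = 14: RHS = 6, y in [11, 12]  -> 2 point(s)
  x = 15: RHS = 8, y in [10, 13]  -> 2 point(s)
  x = 16: RHS = 8, y in [10, 13]  -> 2 point(s)
  x = 17: RHS = 12, y in [9, 14]  -> 2 point(s)
  x = 18: RHS = 3, y in [7, 16]  -> 2 point(s)
  x = 20: RHS = 16, y in [4, 19]  -> 2 point(s)
  x = 21: RHS = 4, y in [2, 21]  -> 2 point(s)
  x = 22: RHS = 3, y in [7, 16]  -> 2 point(s)
Affine points: 26. Add the point at infinity: total = 27.

#E(F_23) = 27


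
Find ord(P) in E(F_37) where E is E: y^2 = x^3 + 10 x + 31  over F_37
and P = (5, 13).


Compute successive multiples of P until we hit O:
  1P = (5, 13)
  2P = (28, 10)
  3P = (25, 25)
  4P = (34, 14)
  5P = (9, 6)
  6P = (33, 36)
  7P = (27, 35)
  8P = (6, 23)
  ... (continuing to 40P)
  40P = O

ord(P) = 40


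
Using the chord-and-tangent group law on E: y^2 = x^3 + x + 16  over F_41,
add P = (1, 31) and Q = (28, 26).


P != Q, so use the chord formula.
s = (y2 - y1) / (x2 - x1) = (36) / (27) mod 41 = 15
x3 = s^2 - x1 - x2 mod 41 = 15^2 - 1 - 28 = 32
y3 = s (x1 - x3) - y1 mod 41 = 15 * (1 - 32) - 31 = 37

P + Q = (32, 37)


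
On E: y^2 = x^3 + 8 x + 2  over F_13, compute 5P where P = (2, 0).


k = 5 = 101_2 (binary, LSB first: 101)
Double-and-add from P = (2, 0):
  bit 0 = 1: acc = O + (2, 0) = (2, 0)
  bit 1 = 0: acc unchanged = (2, 0)
  bit 2 = 1: acc = (2, 0) + O = (2, 0)

5P = (2, 0)


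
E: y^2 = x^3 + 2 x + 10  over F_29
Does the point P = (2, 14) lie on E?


Check whether y^2 = x^3 + 2 x + 10 (mod 29) for (x, y) = (2, 14).
LHS: y^2 = 14^2 mod 29 = 22
RHS: x^3 + 2 x + 10 = 2^3 + 2*2 + 10 mod 29 = 22
LHS = RHS

Yes, on the curve


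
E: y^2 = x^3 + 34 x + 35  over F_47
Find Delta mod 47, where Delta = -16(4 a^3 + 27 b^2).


4 a^3 + 27 b^2 = 4*34^3 + 27*35^2 = 157216 + 33075 = 190291
Delta = -16 * (190291) = -3044656
Delta mod 47 = 4

Delta = 4 (mod 47)


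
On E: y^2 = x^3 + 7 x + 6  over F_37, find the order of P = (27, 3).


Compute successive multiples of P until we hit O:
  1P = (27, 3)
  2P = (10, 22)
  3P = (33, 32)
  4P = (24, 30)
  5P = (30, 24)
  6P = (29, 20)
  7P = (7, 19)
  8P = (14, 31)
  ... (continuing to 40P)
  40P = O

ord(P) = 40


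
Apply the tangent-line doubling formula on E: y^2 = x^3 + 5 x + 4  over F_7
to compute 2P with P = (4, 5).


Doubling: s = (3 x1^2 + a) / (2 y1)
s = (3*4^2 + 5) / (2*5) mod 7 = 6
x3 = s^2 - 2 x1 mod 7 = 6^2 - 2*4 = 0
y3 = s (x1 - x3) - y1 mod 7 = 6 * (4 - 0) - 5 = 5

2P = (0, 5)


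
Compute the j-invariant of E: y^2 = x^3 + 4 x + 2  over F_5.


Delta = -16(4 a^3 + 27 b^2) mod 5 = 1
-1728 * (4 a)^3 = -1728 * (4*4)^3 mod 5 = 2
j = 2 * 1^(-1) mod 5 = 2

j = 2 (mod 5)


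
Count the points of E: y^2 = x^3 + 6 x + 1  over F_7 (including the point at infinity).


For each x in F_7, count y with y^2 = x^3 + 6 x + 1 mod 7:
  x = 0: RHS = 1, y in [1, 6]  -> 2 point(s)
  x = 1: RHS = 1, y in [1, 6]  -> 2 point(s)
  x = 2: RHS = 0, y in [0]  -> 1 point(s)
  x = 3: RHS = 4, y in [2, 5]  -> 2 point(s)
  x = 5: RHS = 2, y in [3, 4]  -> 2 point(s)
  x = 6: RHS = 1, y in [1, 6]  -> 2 point(s)
Affine points: 11. Add the point at infinity: total = 12.

#E(F_7) = 12


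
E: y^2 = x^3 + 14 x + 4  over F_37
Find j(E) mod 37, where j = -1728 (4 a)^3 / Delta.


Delta = -16(4 a^3 + 27 b^2) mod 37 = 30
-1728 * (4 a)^3 = -1728 * (4*14)^3 mod 37 = 6
j = 6 * 30^(-1) mod 37 = 15

j = 15 (mod 37)


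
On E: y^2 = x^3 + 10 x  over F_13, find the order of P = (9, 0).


Compute successive multiples of P until we hit O:
  1P = (9, 0)
  2P = O

ord(P) = 2


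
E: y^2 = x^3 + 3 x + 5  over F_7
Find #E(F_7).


For each x in F_7, count y with y^2 = x^3 + 3 x + 5 mod 7:
  x = 1: RHS = 2, y in [3, 4]  -> 2 point(s)
  x = 4: RHS = 4, y in [2, 5]  -> 2 point(s)
  x = 6: RHS = 1, y in [1, 6]  -> 2 point(s)
Affine points: 6. Add the point at infinity: total = 7.

#E(F_7) = 7


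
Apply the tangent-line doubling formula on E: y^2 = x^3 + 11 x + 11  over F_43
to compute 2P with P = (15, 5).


Doubling: s = (3 x1^2 + a) / (2 y1)
s = (3*15^2 + 11) / (2*5) mod 43 = 17
x3 = s^2 - 2 x1 mod 43 = 17^2 - 2*15 = 1
y3 = s (x1 - x3) - y1 mod 43 = 17 * (15 - 1) - 5 = 18

2P = (1, 18)


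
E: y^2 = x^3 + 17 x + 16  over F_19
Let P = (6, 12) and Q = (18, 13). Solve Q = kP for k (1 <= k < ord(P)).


Enumerate multiples of P until we hit Q = (18, 13):
  1P = (6, 12)
  2P = (5, 13)
  3P = (9, 10)
  4P = (15, 13)
  5P = (2, 18)
  6P = (18, 6)
  7P = (0, 4)
  8P = (0, 15)
  9P = (18, 13)
Match found at i = 9.

k = 9


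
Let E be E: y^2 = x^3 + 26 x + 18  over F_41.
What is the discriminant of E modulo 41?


4 a^3 + 27 b^2 = 4*26^3 + 27*18^2 = 70304 + 8748 = 79052
Delta = -16 * (79052) = -1264832
Delta mod 41 = 18

Delta = 18 (mod 41)


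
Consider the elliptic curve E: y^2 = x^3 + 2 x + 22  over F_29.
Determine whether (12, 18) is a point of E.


Check whether y^2 = x^3 + 2 x + 22 (mod 29) for (x, y) = (12, 18).
LHS: y^2 = 18^2 mod 29 = 5
RHS: x^3 + 2 x + 22 = 12^3 + 2*12 + 22 mod 29 = 5
LHS = RHS

Yes, on the curve


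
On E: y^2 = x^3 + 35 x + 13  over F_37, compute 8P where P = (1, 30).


k = 8 = 1000_2 (binary, LSB first: 0001)
Double-and-add from P = (1, 30):
  bit 0 = 0: acc unchanged = O
  bit 1 = 0: acc unchanged = O
  bit 2 = 0: acc unchanged = O
  bit 3 = 1: acc = O + (19, 10) = (19, 10)

8P = (19, 10)


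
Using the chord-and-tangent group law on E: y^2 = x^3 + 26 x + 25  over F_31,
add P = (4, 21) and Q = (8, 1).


P != Q, so use the chord formula.
s = (y2 - y1) / (x2 - x1) = (11) / (4) mod 31 = 26
x3 = s^2 - x1 - x2 mod 31 = 26^2 - 4 - 8 = 13
y3 = s (x1 - x3) - y1 mod 31 = 26 * (4 - 13) - 21 = 24

P + Q = (13, 24)


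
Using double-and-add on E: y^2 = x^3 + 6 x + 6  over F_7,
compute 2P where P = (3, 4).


k = 2 = 10_2 (binary, LSB first: 01)
Double-and-add from P = (3, 4):
  bit 0 = 0: acc unchanged = O
  bit 1 = 1: acc = O + (5, 0) = (5, 0)

2P = (5, 0)


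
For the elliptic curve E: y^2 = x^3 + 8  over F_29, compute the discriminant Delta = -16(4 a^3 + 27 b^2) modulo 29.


4 a^3 + 27 b^2 = 4*0^3 + 27*8^2 = 0 + 1728 = 1728
Delta = -16 * (1728) = -27648
Delta mod 29 = 18

Delta = 18 (mod 29)


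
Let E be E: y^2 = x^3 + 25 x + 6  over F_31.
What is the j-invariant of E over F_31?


Delta = -16(4 a^3 + 27 b^2) mod 31 = 8
-1728 * (4 a)^3 = -1728 * (4*25)^3 mod 31 = 16
j = 16 * 8^(-1) mod 31 = 2

j = 2 (mod 31)


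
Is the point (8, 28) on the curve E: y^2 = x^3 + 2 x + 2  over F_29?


Check whether y^2 = x^3 + 2 x + 2 (mod 29) for (x, y) = (8, 28).
LHS: y^2 = 28^2 mod 29 = 1
RHS: x^3 + 2 x + 2 = 8^3 + 2*8 + 2 mod 29 = 8
LHS != RHS

No, not on the curve


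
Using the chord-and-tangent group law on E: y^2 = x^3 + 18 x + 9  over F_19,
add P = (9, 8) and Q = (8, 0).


P != Q, so use the chord formula.
s = (y2 - y1) / (x2 - x1) = (11) / (18) mod 19 = 8
x3 = s^2 - x1 - x2 mod 19 = 8^2 - 9 - 8 = 9
y3 = s (x1 - x3) - y1 mod 19 = 8 * (9 - 9) - 8 = 11

P + Q = (9, 11)


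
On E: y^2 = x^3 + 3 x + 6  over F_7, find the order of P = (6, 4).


Compute successive multiples of P until we hit O:
  1P = (6, 4)
  2P = (3, 0)
  3P = (6, 3)
  4P = O

ord(P) = 4


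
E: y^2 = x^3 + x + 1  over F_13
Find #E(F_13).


For each x in F_13, count y with y^2 = x^3 + 1 x + 1 mod 13:
  x = 0: RHS = 1, y in [1, 12]  -> 2 point(s)
  x = 1: RHS = 3, y in [4, 9]  -> 2 point(s)
  x = 4: RHS = 4, y in [2, 11]  -> 2 point(s)
  x = 5: RHS = 1, y in [1, 12]  -> 2 point(s)
  x = 7: RHS = 0, y in [0]  -> 1 point(s)
  x = 8: RHS = 1, y in [1, 12]  -> 2 point(s)
  x = 10: RHS = 10, y in [6, 7]  -> 2 point(s)
  x = 11: RHS = 4, y in [2, 11]  -> 2 point(s)
  x = 12: RHS = 12, y in [5, 8]  -> 2 point(s)
Affine points: 17. Add the point at infinity: total = 18.

#E(F_13) = 18


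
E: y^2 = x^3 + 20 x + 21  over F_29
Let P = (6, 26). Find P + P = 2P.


Doubling: s = (3 x1^2 + a) / (2 y1)
s = (3*6^2 + 20) / (2*26) mod 29 = 27
x3 = s^2 - 2 x1 mod 29 = 27^2 - 2*6 = 21
y3 = s (x1 - x3) - y1 mod 29 = 27 * (6 - 21) - 26 = 4

2P = (21, 4)


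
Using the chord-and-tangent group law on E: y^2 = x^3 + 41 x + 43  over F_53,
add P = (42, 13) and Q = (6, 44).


P != Q, so use the chord formula.
s = (y2 - y1) / (x2 - x1) = (31) / (17) mod 53 = 33
x3 = s^2 - x1 - x2 mod 53 = 33^2 - 42 - 6 = 34
y3 = s (x1 - x3) - y1 mod 53 = 33 * (42 - 34) - 13 = 39

P + Q = (34, 39)


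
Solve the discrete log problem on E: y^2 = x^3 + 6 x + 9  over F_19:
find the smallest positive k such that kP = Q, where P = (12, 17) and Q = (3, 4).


Enumerate multiples of P until we hit Q = (3, 4):
  1P = (12, 17)
  2P = (1, 4)
  3P = (3, 4)
Match found at i = 3.

k = 3


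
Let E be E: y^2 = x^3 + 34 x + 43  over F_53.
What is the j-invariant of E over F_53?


Delta = -16(4 a^3 + 27 b^2) mod 53 = 25
-1728 * (4 a)^3 = -1728 * (4*34)^3 mod 53 = 6
j = 6 * 25^(-1) mod 53 = 49

j = 49 (mod 53)


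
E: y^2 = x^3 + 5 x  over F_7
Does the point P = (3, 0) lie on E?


Check whether y^2 = x^3 + 5 x + 0 (mod 7) for (x, y) = (3, 0).
LHS: y^2 = 0^2 mod 7 = 0
RHS: x^3 + 5 x + 0 = 3^3 + 5*3 + 0 mod 7 = 0
LHS = RHS

Yes, on the curve


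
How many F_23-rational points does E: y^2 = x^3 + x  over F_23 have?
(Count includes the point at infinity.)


For each x in F_23, count y with y^2 = x^3 + 1 x + 0 mod 23:
  x = 0: RHS = 0, y in [0]  -> 1 point(s)
  x = 1: RHS = 2, y in [5, 18]  -> 2 point(s)
  x = 9: RHS = 2, y in [5, 18]  -> 2 point(s)
  x = 11: RHS = 8, y in [10, 13]  -> 2 point(s)
  x = 13: RHS = 2, y in [5, 18]  -> 2 point(s)
  x = 15: RHS = 9, y in [3, 20]  -> 2 point(s)
  x = 16: RHS = 18, y in [8, 15]  -> 2 point(s)
  x = 17: RHS = 8, y in [10, 13]  -> 2 point(s)
  x = 18: RHS = 8, y in [10, 13]  -> 2 point(s)
  x = 19: RHS = 1, y in [1, 22]  -> 2 point(s)
  x = 20: RHS = 16, y in [4, 19]  -> 2 point(s)
  x = 21: RHS = 13, y in [6, 17]  -> 2 point(s)
Affine points: 23. Add the point at infinity: total = 24.

#E(F_23) = 24


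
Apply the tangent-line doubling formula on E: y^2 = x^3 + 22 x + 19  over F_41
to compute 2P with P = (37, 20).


Doubling: s = (3 x1^2 + a) / (2 y1)
s = (3*37^2 + 22) / (2*20) mod 41 = 12
x3 = s^2 - 2 x1 mod 41 = 12^2 - 2*37 = 29
y3 = s (x1 - x3) - y1 mod 41 = 12 * (37 - 29) - 20 = 35

2P = (29, 35)


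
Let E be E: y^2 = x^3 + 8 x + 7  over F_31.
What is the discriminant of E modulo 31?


4 a^3 + 27 b^2 = 4*8^3 + 27*7^2 = 2048 + 1323 = 3371
Delta = -16 * (3371) = -53936
Delta mod 31 = 4

Delta = 4 (mod 31)


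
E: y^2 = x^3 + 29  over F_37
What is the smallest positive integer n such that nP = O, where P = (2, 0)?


Compute successive multiples of P until we hit O:
  1P = (2, 0)
  2P = O

ord(P) = 2


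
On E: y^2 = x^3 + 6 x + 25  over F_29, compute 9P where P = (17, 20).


k = 9 = 1001_2 (binary, LSB first: 1001)
Double-and-add from P = (17, 20):
  bit 0 = 1: acc = O + (17, 20) = (17, 20)
  bit 1 = 0: acc unchanged = (17, 20)
  bit 2 = 0: acc unchanged = (17, 20)
  bit 3 = 1: acc = (17, 20) + (2, 25) = (23, 11)

9P = (23, 11)


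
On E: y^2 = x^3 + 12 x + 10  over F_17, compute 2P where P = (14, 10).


Doubling: s = (3 x1^2 + a) / (2 y1)
s = (3*14^2 + 12) / (2*10) mod 17 = 13
x3 = s^2 - 2 x1 mod 17 = 13^2 - 2*14 = 5
y3 = s (x1 - x3) - y1 mod 17 = 13 * (14 - 5) - 10 = 5

2P = (5, 5)


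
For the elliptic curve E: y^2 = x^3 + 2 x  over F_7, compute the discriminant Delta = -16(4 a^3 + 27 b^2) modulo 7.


4 a^3 + 27 b^2 = 4*2^3 + 27*0^2 = 32 + 0 = 32
Delta = -16 * (32) = -512
Delta mod 7 = 6

Delta = 6 (mod 7)


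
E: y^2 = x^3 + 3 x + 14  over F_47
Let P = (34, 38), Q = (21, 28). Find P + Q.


P != Q, so use the chord formula.
s = (y2 - y1) / (x2 - x1) = (37) / (34) mod 47 = 8
x3 = s^2 - x1 - x2 mod 47 = 8^2 - 34 - 21 = 9
y3 = s (x1 - x3) - y1 mod 47 = 8 * (34 - 9) - 38 = 21

P + Q = (9, 21)


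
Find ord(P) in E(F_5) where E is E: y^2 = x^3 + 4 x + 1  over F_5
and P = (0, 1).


Compute successive multiples of P until we hit O:
  1P = (0, 1)
  2P = (4, 1)
  3P = (1, 4)
  4P = (3, 0)
  5P = (1, 1)
  6P = (4, 4)
  7P = (0, 4)
  8P = O

ord(P) = 8


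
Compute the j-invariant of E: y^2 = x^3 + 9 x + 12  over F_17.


Delta = -16(4 a^3 + 27 b^2) mod 17 = 4
-1728 * (4 a)^3 = -1728 * (4*9)^3 mod 17 = 14
j = 14 * 4^(-1) mod 17 = 12

j = 12 (mod 17)


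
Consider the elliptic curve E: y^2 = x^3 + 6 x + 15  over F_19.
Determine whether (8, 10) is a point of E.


Check whether y^2 = x^3 + 6 x + 15 (mod 19) for (x, y) = (8, 10).
LHS: y^2 = 10^2 mod 19 = 5
RHS: x^3 + 6 x + 15 = 8^3 + 6*8 + 15 mod 19 = 5
LHS = RHS

Yes, on the curve


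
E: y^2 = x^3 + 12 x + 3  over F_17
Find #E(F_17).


For each x in F_17, count y with y^2 = x^3 + 12 x + 3 mod 17:
  x = 1: RHS = 16, y in [4, 13]  -> 2 point(s)
  x = 2: RHS = 1, y in [1, 16]  -> 2 point(s)
  x = 3: RHS = 15, y in [7, 10]  -> 2 point(s)
  x = 4: RHS = 13, y in [8, 9]  -> 2 point(s)
  x = 5: RHS = 1, y in [1, 16]  -> 2 point(s)
  x = 6: RHS = 2, y in [6, 11]  -> 2 point(s)
  x = 8: RHS = 16, y in [4, 13]  -> 2 point(s)
  x = 10: RHS = 1, y in [1, 16]  -> 2 point(s)
  x = 11: RHS = 4, y in [2, 15]  -> 2 point(s)
  x = 14: RHS = 8, y in [5, 12]  -> 2 point(s)
Affine points: 20. Add the point at infinity: total = 21.

#E(F_17) = 21


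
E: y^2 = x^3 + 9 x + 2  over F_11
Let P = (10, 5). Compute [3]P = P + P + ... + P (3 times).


k = 3 = 11_2 (binary, LSB first: 11)
Double-and-add from P = (10, 5):
  bit 0 = 1: acc = O + (10, 5) = (10, 5)
  bit 1 = 1: acc = (10, 5) + (3, 10) = (3, 1)

3P = (3, 1)


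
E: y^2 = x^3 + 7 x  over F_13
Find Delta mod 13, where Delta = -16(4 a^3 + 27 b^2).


4 a^3 + 27 b^2 = 4*7^3 + 27*0^2 = 1372 + 0 = 1372
Delta = -16 * (1372) = -21952
Delta mod 13 = 5

Delta = 5 (mod 13)


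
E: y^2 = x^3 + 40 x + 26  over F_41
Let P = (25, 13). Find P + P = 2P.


Doubling: s = (3 x1^2 + a) / (2 y1)
s = (3*25^2 + 40) / (2*13) mod 41 = 9
x3 = s^2 - 2 x1 mod 41 = 9^2 - 2*25 = 31
y3 = s (x1 - x3) - y1 mod 41 = 9 * (25 - 31) - 13 = 15

2P = (31, 15)


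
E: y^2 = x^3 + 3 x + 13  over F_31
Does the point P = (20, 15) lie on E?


Check whether y^2 = x^3 + 3 x + 13 (mod 31) for (x, y) = (20, 15).
LHS: y^2 = 15^2 mod 31 = 8
RHS: x^3 + 3 x + 13 = 20^3 + 3*20 + 13 mod 31 = 13
LHS != RHS

No, not on the curve


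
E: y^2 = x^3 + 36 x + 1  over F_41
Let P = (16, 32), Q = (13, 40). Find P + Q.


P != Q, so use the chord formula.
s = (y2 - y1) / (x2 - x1) = (8) / (38) mod 41 = 11
x3 = s^2 - x1 - x2 mod 41 = 11^2 - 16 - 13 = 10
y3 = s (x1 - x3) - y1 mod 41 = 11 * (16 - 10) - 32 = 34

P + Q = (10, 34)


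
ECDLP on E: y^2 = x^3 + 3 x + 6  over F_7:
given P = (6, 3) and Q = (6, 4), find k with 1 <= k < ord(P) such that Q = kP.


Enumerate multiples of P until we hit Q = (6, 4):
  1P = (6, 3)
  2P = (3, 0)
  3P = (6, 4)
Match found at i = 3.

k = 3


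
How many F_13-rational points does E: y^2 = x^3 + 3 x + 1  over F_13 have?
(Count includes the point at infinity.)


For each x in F_13, count y with y^2 = x^3 + 3 x + 1 mod 13:
  x = 0: RHS = 1, y in [1, 12]  -> 2 point(s)
  x = 4: RHS = 12, y in [5, 8]  -> 2 point(s)
  x = 6: RHS = 1, y in [1, 12]  -> 2 point(s)
  x = 7: RHS = 1, y in [1, 12]  -> 2 point(s)
  x = 8: RHS = 4, y in [2, 11]  -> 2 point(s)
  x = 9: RHS = 3, y in [4, 9]  -> 2 point(s)
  x = 10: RHS = 4, y in [2, 11]  -> 2 point(s)
  x = 11: RHS = 0, y in [0]  -> 1 point(s)
  x = 12: RHS = 10, y in [6, 7]  -> 2 point(s)
Affine points: 17. Add the point at infinity: total = 18.

#E(F_13) = 18


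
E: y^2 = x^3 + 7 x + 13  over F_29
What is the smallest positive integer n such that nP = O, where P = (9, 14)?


Compute successive multiples of P until we hit O:
  1P = (9, 14)
  2P = (16, 25)
  3P = (26, 9)
  4P = (27, 22)
  5P = (0, 19)
  6P = (11, 0)
  7P = (0, 10)
  8P = (27, 7)
  ... (continuing to 12P)
  12P = O

ord(P) = 12


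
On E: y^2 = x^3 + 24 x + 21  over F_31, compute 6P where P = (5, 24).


k = 6 = 110_2 (binary, LSB first: 011)
Double-and-add from P = (5, 24):
  bit 0 = 0: acc unchanged = O
  bit 1 = 1: acc = O + (6, 3) = (6, 3)
  bit 2 = 1: acc = (6, 3) + (7, 6) = (27, 27)

6P = (27, 27)


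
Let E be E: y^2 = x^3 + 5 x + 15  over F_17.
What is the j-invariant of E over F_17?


Delta = -16(4 a^3 + 27 b^2) mod 17 = 13
-1728 * (4 a)^3 = -1728 * (4*5)^3 mod 17 = 9
j = 9 * 13^(-1) mod 17 = 2

j = 2 (mod 17)


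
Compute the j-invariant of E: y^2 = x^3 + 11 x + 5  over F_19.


Delta = -16(4 a^3 + 27 b^2) mod 19 = 4
-1728 * (4 a)^3 = -1728 * (4*11)^3 mod 19 = 7
j = 7 * 4^(-1) mod 19 = 16

j = 16 (mod 19)


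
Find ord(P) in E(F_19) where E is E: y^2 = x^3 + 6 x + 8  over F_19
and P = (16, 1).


Compute successive multiples of P until we hit O:
  1P = (16, 1)
  2P = (17, 11)
  3P = (10, 2)
  4P = (2, 3)
  5P = (8, 6)
  6P = (4, 1)
  7P = (18, 18)
  8P = (5, 7)
  ... (continuing to 19P)
  19P = O

ord(P) = 19


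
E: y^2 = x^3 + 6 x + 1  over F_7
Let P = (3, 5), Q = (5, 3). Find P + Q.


P != Q, so use the chord formula.
s = (y2 - y1) / (x2 - x1) = (5) / (2) mod 7 = 6
x3 = s^2 - x1 - x2 mod 7 = 6^2 - 3 - 5 = 0
y3 = s (x1 - x3) - y1 mod 7 = 6 * (3 - 0) - 5 = 6

P + Q = (0, 6)


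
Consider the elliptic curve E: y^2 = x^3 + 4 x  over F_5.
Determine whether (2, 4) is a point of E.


Check whether y^2 = x^3 + 4 x + 0 (mod 5) for (x, y) = (2, 4).
LHS: y^2 = 4^2 mod 5 = 1
RHS: x^3 + 4 x + 0 = 2^3 + 4*2 + 0 mod 5 = 1
LHS = RHS

Yes, on the curve


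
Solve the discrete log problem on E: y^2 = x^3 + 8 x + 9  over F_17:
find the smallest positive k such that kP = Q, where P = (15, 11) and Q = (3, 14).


Enumerate multiples of P until we hit Q = (3, 14):
  1P = (15, 11)
  2P = (3, 3)
  3P = (7, 0)
  4P = (3, 14)
Match found at i = 4.

k = 4


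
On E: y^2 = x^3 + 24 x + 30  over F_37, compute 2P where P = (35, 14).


k = 2 = 10_2 (binary, LSB first: 01)
Double-and-add from P = (35, 14):
  bit 0 = 0: acc unchanged = O
  bit 1 = 1: acc = O + (20, 0) = (20, 0)

2P = (20, 0)


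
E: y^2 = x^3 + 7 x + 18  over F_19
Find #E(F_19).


For each x in F_19, count y with y^2 = x^3 + 7 x + 18 mod 19:
  x = 1: RHS = 7, y in [8, 11]  -> 2 point(s)
  x = 3: RHS = 9, y in [3, 16]  -> 2 point(s)
  x = 5: RHS = 7, y in [8, 11]  -> 2 point(s)
  x = 7: RHS = 11, y in [7, 12]  -> 2 point(s)
  x = 8: RHS = 16, y in [4, 15]  -> 2 point(s)
  x = 10: RHS = 5, y in [9, 10]  -> 2 point(s)
  x = 11: RHS = 1, y in [1, 18]  -> 2 point(s)
  x = 12: RHS = 6, y in [5, 14]  -> 2 point(s)
  x = 13: RHS = 7, y in [8, 11]  -> 2 point(s)
Affine points: 18. Add the point at infinity: total = 19.

#E(F_19) = 19


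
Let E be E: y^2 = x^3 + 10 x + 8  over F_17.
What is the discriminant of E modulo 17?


4 a^3 + 27 b^2 = 4*10^3 + 27*8^2 = 4000 + 1728 = 5728
Delta = -16 * (5728) = -91648
Delta mod 17 = 16

Delta = 16 (mod 17)


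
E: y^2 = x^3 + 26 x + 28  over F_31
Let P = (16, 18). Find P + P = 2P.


Doubling: s = (3 x1^2 + a) / (2 y1)
s = (3*16^2 + 26) / (2*18) mod 31 = 10
x3 = s^2 - 2 x1 mod 31 = 10^2 - 2*16 = 6
y3 = s (x1 - x3) - y1 mod 31 = 10 * (16 - 6) - 18 = 20

2P = (6, 20)


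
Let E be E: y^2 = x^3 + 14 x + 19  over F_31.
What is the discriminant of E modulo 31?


4 a^3 + 27 b^2 = 4*14^3 + 27*19^2 = 10976 + 9747 = 20723
Delta = -16 * (20723) = -331568
Delta mod 31 = 8

Delta = 8 (mod 31)


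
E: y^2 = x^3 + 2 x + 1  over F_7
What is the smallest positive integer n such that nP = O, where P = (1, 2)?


Compute successive multiples of P until we hit O:
  1P = (1, 2)
  2P = (0, 1)
  3P = (0, 6)
  4P = (1, 5)
  5P = O

ord(P) = 5


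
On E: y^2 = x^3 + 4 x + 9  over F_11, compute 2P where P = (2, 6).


Doubling: s = (3 x1^2 + a) / (2 y1)
s = (3*2^2 + 4) / (2*6) mod 11 = 5
x3 = s^2 - 2 x1 mod 11 = 5^2 - 2*2 = 10
y3 = s (x1 - x3) - y1 mod 11 = 5 * (2 - 10) - 6 = 9

2P = (10, 9)


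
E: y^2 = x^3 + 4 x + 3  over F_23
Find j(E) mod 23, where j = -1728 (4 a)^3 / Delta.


Delta = -16(4 a^3 + 27 b^2) mod 23 = 20
-1728 * (4 a)^3 = -1728 * (4*4)^3 mod 23 = 17
j = 17 * 20^(-1) mod 23 = 2

j = 2 (mod 23)


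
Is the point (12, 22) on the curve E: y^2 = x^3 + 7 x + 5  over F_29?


Check whether y^2 = x^3 + 7 x + 5 (mod 29) for (x, y) = (12, 22).
LHS: y^2 = 22^2 mod 29 = 20
RHS: x^3 + 7 x + 5 = 12^3 + 7*12 + 5 mod 29 = 19
LHS != RHS

No, not on the curve


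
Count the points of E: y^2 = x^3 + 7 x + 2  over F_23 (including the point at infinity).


For each x in F_23, count y with y^2 = x^3 + 7 x + 2 mod 23:
  x = 0: RHS = 2, y in [5, 18]  -> 2 point(s)
  x = 2: RHS = 1, y in [1, 22]  -> 2 point(s)
  x = 3: RHS = 4, y in [2, 21]  -> 2 point(s)
  x = 4: RHS = 2, y in [5, 18]  -> 2 point(s)
  x = 5: RHS = 1, y in [1, 22]  -> 2 point(s)
  x = 7: RHS = 3, y in [7, 16]  -> 2 point(s)
  x = 8: RHS = 18, y in [8, 15]  -> 2 point(s)
  x = 9: RHS = 12, y in [9, 14]  -> 2 point(s)
  x = 13: RHS = 13, y in [6, 17]  -> 2 point(s)
  x = 15: RHS = 9, y in [3, 20]  -> 2 point(s)
  x = 16: RHS = 1, y in [1, 22]  -> 2 point(s)
  x = 18: RHS = 3, y in [7, 16]  -> 2 point(s)
  x = 19: RHS = 2, y in [5, 18]  -> 2 point(s)
  x = 20: RHS = 0, y in [0]  -> 1 point(s)
  x = 21: RHS = 3, y in [7, 16]  -> 2 point(s)
Affine points: 29. Add the point at infinity: total = 30.

#E(F_23) = 30


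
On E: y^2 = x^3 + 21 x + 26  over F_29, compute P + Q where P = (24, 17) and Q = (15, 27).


P != Q, so use the chord formula.
s = (y2 - y1) / (x2 - x1) = (10) / (20) mod 29 = 15
x3 = s^2 - x1 - x2 mod 29 = 15^2 - 24 - 15 = 12
y3 = s (x1 - x3) - y1 mod 29 = 15 * (24 - 12) - 17 = 18

P + Q = (12, 18)


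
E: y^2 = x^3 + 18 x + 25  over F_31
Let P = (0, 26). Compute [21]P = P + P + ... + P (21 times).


k = 21 = 10101_2 (binary, LSB first: 10101)
Double-and-add from P = (0, 26):
  bit 0 = 1: acc = O + (0, 26) = (0, 26)
  bit 1 = 0: acc unchanged = (0, 26)
  bit 2 = 1: acc = (0, 26) + (6, 16) = (14, 18)
  bit 3 = 0: acc unchanged = (14, 18)
  bit 4 = 1: acc = (14, 18) + (17, 25) = (2, 10)

21P = (2, 10)


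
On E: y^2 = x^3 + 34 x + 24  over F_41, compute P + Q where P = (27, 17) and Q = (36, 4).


P != Q, so use the chord formula.
s = (y2 - y1) / (x2 - x1) = (28) / (9) mod 41 = 35
x3 = s^2 - x1 - x2 mod 41 = 35^2 - 27 - 36 = 14
y3 = s (x1 - x3) - y1 mod 41 = 35 * (27 - 14) - 17 = 28

P + Q = (14, 28)


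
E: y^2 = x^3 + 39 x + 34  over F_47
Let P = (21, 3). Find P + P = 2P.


Doubling: s = (3 x1^2 + a) / (2 y1)
s = (3*21^2 + 39) / (2*3) mod 47 = 39
x3 = s^2 - 2 x1 mod 47 = 39^2 - 2*21 = 22
y3 = s (x1 - x3) - y1 mod 47 = 39 * (21 - 22) - 3 = 5

2P = (22, 5)


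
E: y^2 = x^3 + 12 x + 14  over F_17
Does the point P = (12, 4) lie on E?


Check whether y^2 = x^3 + 12 x + 14 (mod 17) for (x, y) = (12, 4).
LHS: y^2 = 4^2 mod 17 = 16
RHS: x^3 + 12 x + 14 = 12^3 + 12*12 + 14 mod 17 = 16
LHS = RHS

Yes, on the curve


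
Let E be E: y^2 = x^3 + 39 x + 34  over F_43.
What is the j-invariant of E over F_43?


Delta = -16(4 a^3 + 27 b^2) mod 43 = 21
-1728 * (4 a)^3 = -1728 * (4*39)^3 mod 43 = 2
j = 2 * 21^(-1) mod 43 = 39

j = 39 (mod 43)


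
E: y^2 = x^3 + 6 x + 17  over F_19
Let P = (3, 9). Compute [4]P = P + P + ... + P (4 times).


k = 4 = 100_2 (binary, LSB first: 001)
Double-and-add from P = (3, 9):
  bit 0 = 0: acc unchanged = O
  bit 1 = 0: acc unchanged = O
  bit 2 = 1: acc = O + (5, 1) = (5, 1)

4P = (5, 1)


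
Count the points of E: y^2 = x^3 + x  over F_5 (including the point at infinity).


For each x in F_5, count y with y^2 = x^3 + 1 x + 0 mod 5:
  x = 0: RHS = 0, y in [0]  -> 1 point(s)
  x = 2: RHS = 0, y in [0]  -> 1 point(s)
  x = 3: RHS = 0, y in [0]  -> 1 point(s)
Affine points: 3. Add the point at infinity: total = 4.

#E(F_5) = 4


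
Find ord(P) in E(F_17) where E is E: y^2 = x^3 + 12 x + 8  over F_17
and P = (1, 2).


Compute successive multiples of P until we hit O:
  1P = (1, 2)
  2P = (11, 3)
  3P = (13, 7)
  4P = (4, 1)
  5P = (14, 8)
  6P = (0, 5)
  7P = (8, 2)
  8P = (8, 15)
  ... (continuing to 15P)
  15P = O

ord(P) = 15


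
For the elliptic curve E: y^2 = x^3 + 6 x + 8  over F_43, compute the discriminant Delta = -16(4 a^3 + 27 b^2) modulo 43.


4 a^3 + 27 b^2 = 4*6^3 + 27*8^2 = 864 + 1728 = 2592
Delta = -16 * (2592) = -41472
Delta mod 43 = 23

Delta = 23 (mod 43)


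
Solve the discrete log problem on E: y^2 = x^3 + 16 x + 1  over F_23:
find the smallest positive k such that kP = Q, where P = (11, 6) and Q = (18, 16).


Enumerate multiples of P until we hit Q = (18, 16):
  1P = (11, 6)
  2P = (2, 8)
  3P = (18, 16)
Match found at i = 3.

k = 3


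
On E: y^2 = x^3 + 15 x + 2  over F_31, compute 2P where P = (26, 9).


Doubling: s = (3 x1^2 + a) / (2 y1)
s = (3*26^2 + 15) / (2*9) mod 31 = 5
x3 = s^2 - 2 x1 mod 31 = 5^2 - 2*26 = 4
y3 = s (x1 - x3) - y1 mod 31 = 5 * (26 - 4) - 9 = 8

2P = (4, 8)


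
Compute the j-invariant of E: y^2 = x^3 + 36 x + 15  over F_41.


Delta = -16(4 a^3 + 27 b^2) mod 41 = 16
-1728 * (4 a)^3 = -1728 * (4*36)^3 mod 41 = 30
j = 30 * 16^(-1) mod 41 = 7

j = 7 (mod 41)


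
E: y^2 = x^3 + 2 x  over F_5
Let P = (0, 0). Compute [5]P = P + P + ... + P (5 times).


k = 5 = 101_2 (binary, LSB first: 101)
Double-and-add from P = (0, 0):
  bit 0 = 1: acc = O + (0, 0) = (0, 0)
  bit 1 = 0: acc unchanged = (0, 0)
  bit 2 = 1: acc = (0, 0) + O = (0, 0)

5P = (0, 0)


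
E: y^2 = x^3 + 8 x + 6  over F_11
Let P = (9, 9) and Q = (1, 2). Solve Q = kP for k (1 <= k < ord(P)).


Enumerate multiples of P until we hit Q = (1, 2):
  1P = (9, 9)
  2P = (7, 3)
  3P = (4, 6)
  4P = (1, 9)
  5P = (1, 2)
Match found at i = 5.

k = 5


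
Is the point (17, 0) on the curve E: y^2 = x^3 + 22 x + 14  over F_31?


Check whether y^2 = x^3 + 22 x + 14 (mod 31) for (x, y) = (17, 0).
LHS: y^2 = 0^2 mod 31 = 0
RHS: x^3 + 22 x + 14 = 17^3 + 22*17 + 14 mod 31 = 0
LHS = RHS

Yes, on the curve


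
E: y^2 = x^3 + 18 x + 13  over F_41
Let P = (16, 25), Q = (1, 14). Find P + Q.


P != Q, so use the chord formula.
s = (y2 - y1) / (x2 - x1) = (30) / (26) mod 41 = 39
x3 = s^2 - x1 - x2 mod 41 = 39^2 - 16 - 1 = 28
y3 = s (x1 - x3) - y1 mod 41 = 39 * (16 - 28) - 25 = 40

P + Q = (28, 40)


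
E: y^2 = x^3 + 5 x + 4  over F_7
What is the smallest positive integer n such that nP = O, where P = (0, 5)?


Compute successive multiples of P until we hit O:
  1P = (0, 5)
  2P = (2, 1)
  3P = (2, 6)
  4P = (0, 2)
  5P = O

ord(P) = 5


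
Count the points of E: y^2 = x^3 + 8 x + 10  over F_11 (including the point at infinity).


For each x in F_11, count y with y^2 = x^3 + 8 x + 10 mod 11:
  x = 2: RHS = 1, y in [1, 10]  -> 2 point(s)
  x = 8: RHS = 3, y in [5, 6]  -> 2 point(s)
  x = 10: RHS = 1, y in [1, 10]  -> 2 point(s)
Affine points: 6. Add the point at infinity: total = 7.

#E(F_11) = 7


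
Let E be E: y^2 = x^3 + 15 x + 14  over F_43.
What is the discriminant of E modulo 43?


4 a^3 + 27 b^2 = 4*15^3 + 27*14^2 = 13500 + 5292 = 18792
Delta = -16 * (18792) = -300672
Delta mod 43 = 27

Delta = 27 (mod 43)


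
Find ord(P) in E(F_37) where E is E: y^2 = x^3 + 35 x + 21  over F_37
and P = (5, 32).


Compute successive multiples of P until we hit O:
  1P = (5, 32)
  2P = (0, 24)
  3P = (2, 32)
  4P = (30, 5)
  5P = (14, 31)
  6P = (34, 0)
  7P = (14, 6)
  8P = (30, 32)
  ... (continuing to 12P)
  12P = O

ord(P) = 12


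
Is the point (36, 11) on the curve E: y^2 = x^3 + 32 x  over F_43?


Check whether y^2 = x^3 + 32 x + 0 (mod 43) for (x, y) = (36, 11).
LHS: y^2 = 11^2 mod 43 = 35
RHS: x^3 + 32 x + 0 = 36^3 + 32*36 + 0 mod 43 = 35
LHS = RHS

Yes, on the curve


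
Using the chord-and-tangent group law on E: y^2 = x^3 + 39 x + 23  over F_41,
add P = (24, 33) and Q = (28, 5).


P != Q, so use the chord formula.
s = (y2 - y1) / (x2 - x1) = (13) / (4) mod 41 = 34
x3 = s^2 - x1 - x2 mod 41 = 34^2 - 24 - 28 = 38
y3 = s (x1 - x3) - y1 mod 41 = 34 * (24 - 38) - 33 = 24

P + Q = (38, 24)
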